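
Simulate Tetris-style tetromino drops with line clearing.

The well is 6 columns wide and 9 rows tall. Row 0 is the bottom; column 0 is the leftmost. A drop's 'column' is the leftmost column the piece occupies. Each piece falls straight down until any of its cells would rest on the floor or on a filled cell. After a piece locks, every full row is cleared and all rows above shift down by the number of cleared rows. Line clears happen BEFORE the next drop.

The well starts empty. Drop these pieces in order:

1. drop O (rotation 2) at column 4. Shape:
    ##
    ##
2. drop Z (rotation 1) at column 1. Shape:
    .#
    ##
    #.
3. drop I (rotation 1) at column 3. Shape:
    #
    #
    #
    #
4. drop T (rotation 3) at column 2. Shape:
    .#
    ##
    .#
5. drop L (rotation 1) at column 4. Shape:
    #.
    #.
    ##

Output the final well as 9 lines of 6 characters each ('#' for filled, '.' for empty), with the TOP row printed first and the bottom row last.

Answer: ......
......
...#..
..##..
...##.
...##.
..####
.#####
.#.###

Derivation:
Drop 1: O rot2 at col 4 lands with bottom-row=0; cleared 0 line(s) (total 0); column heights now [0 0 0 0 2 2], max=2
Drop 2: Z rot1 at col 1 lands with bottom-row=0; cleared 0 line(s) (total 0); column heights now [0 2 3 0 2 2], max=3
Drop 3: I rot1 at col 3 lands with bottom-row=0; cleared 0 line(s) (total 0); column heights now [0 2 3 4 2 2], max=4
Drop 4: T rot3 at col 2 lands with bottom-row=4; cleared 0 line(s) (total 0); column heights now [0 2 6 7 2 2], max=7
Drop 5: L rot1 at col 4 lands with bottom-row=2; cleared 0 line(s) (total 0); column heights now [0 2 6 7 5 3], max=7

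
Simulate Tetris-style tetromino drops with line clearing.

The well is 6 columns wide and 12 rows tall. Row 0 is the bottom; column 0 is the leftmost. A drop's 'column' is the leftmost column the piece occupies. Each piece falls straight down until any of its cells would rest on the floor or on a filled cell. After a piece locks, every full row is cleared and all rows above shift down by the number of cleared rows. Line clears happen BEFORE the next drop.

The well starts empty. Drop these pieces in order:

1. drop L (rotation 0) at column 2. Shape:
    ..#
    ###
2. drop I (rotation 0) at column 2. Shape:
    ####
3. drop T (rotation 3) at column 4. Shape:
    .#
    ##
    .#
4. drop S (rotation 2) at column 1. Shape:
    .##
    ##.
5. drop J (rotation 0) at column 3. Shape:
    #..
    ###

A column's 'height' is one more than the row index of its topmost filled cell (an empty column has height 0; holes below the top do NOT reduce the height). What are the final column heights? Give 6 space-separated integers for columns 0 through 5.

Answer: 0 4 5 8 7 7

Derivation:
Drop 1: L rot0 at col 2 lands with bottom-row=0; cleared 0 line(s) (total 0); column heights now [0 0 1 1 2 0], max=2
Drop 2: I rot0 at col 2 lands with bottom-row=2; cleared 0 line(s) (total 0); column heights now [0 0 3 3 3 3], max=3
Drop 3: T rot3 at col 4 lands with bottom-row=3; cleared 0 line(s) (total 0); column heights now [0 0 3 3 5 6], max=6
Drop 4: S rot2 at col 1 lands with bottom-row=3; cleared 0 line(s) (total 0); column heights now [0 4 5 5 5 6], max=6
Drop 5: J rot0 at col 3 lands with bottom-row=6; cleared 0 line(s) (total 0); column heights now [0 4 5 8 7 7], max=8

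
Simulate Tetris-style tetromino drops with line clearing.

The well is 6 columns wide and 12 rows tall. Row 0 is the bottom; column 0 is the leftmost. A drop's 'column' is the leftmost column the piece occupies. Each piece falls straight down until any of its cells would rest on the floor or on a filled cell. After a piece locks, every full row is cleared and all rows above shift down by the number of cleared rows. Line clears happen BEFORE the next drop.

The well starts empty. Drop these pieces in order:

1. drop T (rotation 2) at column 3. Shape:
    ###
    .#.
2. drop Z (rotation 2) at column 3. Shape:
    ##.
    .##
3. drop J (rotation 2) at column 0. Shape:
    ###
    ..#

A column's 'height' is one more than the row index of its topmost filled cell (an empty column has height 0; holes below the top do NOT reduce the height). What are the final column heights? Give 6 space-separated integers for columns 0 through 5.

Drop 1: T rot2 at col 3 lands with bottom-row=0; cleared 0 line(s) (total 0); column heights now [0 0 0 2 2 2], max=2
Drop 2: Z rot2 at col 3 lands with bottom-row=2; cleared 0 line(s) (total 0); column heights now [0 0 0 4 4 3], max=4
Drop 3: J rot2 at col 0 lands with bottom-row=0; cleared 1 line(s) (total 1); column heights now [0 0 1 3 3 2], max=3

Answer: 0 0 1 3 3 2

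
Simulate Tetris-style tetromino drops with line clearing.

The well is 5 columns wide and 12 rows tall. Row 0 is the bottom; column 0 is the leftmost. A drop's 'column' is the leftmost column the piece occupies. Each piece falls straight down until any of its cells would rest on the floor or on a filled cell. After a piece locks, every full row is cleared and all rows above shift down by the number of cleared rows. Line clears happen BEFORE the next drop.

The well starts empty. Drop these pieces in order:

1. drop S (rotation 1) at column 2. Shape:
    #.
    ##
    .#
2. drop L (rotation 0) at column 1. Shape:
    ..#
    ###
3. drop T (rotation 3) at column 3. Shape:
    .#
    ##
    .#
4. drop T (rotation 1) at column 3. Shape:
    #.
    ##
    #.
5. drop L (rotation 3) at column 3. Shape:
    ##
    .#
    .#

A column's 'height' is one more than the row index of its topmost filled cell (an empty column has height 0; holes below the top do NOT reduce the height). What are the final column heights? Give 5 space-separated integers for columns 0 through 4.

Answer: 0 4 4 11 11

Derivation:
Drop 1: S rot1 at col 2 lands with bottom-row=0; cleared 0 line(s) (total 0); column heights now [0 0 3 2 0], max=3
Drop 2: L rot0 at col 1 lands with bottom-row=3; cleared 0 line(s) (total 0); column heights now [0 4 4 5 0], max=5
Drop 3: T rot3 at col 3 lands with bottom-row=4; cleared 0 line(s) (total 0); column heights now [0 4 4 6 7], max=7
Drop 4: T rot1 at col 3 lands with bottom-row=6; cleared 0 line(s) (total 0); column heights now [0 4 4 9 8], max=9
Drop 5: L rot3 at col 3 lands with bottom-row=8; cleared 0 line(s) (total 0); column heights now [0 4 4 11 11], max=11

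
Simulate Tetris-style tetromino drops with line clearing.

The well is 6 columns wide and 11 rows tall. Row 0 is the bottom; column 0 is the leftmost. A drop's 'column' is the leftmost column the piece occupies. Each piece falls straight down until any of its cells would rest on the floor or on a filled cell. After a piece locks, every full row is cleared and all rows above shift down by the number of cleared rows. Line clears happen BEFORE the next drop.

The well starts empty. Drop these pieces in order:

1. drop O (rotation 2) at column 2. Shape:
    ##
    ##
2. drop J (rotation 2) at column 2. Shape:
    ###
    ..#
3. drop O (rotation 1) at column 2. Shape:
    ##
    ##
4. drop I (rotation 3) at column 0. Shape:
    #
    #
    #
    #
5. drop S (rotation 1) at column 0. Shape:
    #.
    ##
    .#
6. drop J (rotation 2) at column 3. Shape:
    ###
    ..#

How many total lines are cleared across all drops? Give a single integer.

Drop 1: O rot2 at col 2 lands with bottom-row=0; cleared 0 line(s) (total 0); column heights now [0 0 2 2 0 0], max=2
Drop 2: J rot2 at col 2 lands with bottom-row=1; cleared 0 line(s) (total 0); column heights now [0 0 3 3 3 0], max=3
Drop 3: O rot1 at col 2 lands with bottom-row=3; cleared 0 line(s) (total 0); column heights now [0 0 5 5 3 0], max=5
Drop 4: I rot3 at col 0 lands with bottom-row=0; cleared 0 line(s) (total 0); column heights now [4 0 5 5 3 0], max=5
Drop 5: S rot1 at col 0 lands with bottom-row=3; cleared 0 line(s) (total 0); column heights now [6 5 5 5 3 0], max=6
Drop 6: J rot2 at col 3 lands with bottom-row=4; cleared 0 line(s) (total 0); column heights now [6 5 5 6 6 6], max=6

Answer: 0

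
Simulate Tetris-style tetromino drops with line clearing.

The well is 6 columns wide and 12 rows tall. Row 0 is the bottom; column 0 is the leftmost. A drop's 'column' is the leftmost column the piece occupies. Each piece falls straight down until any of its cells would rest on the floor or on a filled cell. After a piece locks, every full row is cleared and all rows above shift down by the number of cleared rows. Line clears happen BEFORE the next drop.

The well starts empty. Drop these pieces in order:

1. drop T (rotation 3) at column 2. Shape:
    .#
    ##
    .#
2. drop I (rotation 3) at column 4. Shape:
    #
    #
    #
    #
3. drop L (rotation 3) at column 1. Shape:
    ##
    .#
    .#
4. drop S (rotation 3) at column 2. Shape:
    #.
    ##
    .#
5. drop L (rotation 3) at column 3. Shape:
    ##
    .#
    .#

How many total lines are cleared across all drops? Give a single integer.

Answer: 0

Derivation:
Drop 1: T rot3 at col 2 lands with bottom-row=0; cleared 0 line(s) (total 0); column heights now [0 0 2 3 0 0], max=3
Drop 2: I rot3 at col 4 lands with bottom-row=0; cleared 0 line(s) (total 0); column heights now [0 0 2 3 4 0], max=4
Drop 3: L rot3 at col 1 lands with bottom-row=2; cleared 0 line(s) (total 0); column heights now [0 5 5 3 4 0], max=5
Drop 4: S rot3 at col 2 lands with bottom-row=4; cleared 0 line(s) (total 0); column heights now [0 5 7 6 4 0], max=7
Drop 5: L rot3 at col 3 lands with bottom-row=4; cleared 0 line(s) (total 0); column heights now [0 5 7 7 7 0], max=7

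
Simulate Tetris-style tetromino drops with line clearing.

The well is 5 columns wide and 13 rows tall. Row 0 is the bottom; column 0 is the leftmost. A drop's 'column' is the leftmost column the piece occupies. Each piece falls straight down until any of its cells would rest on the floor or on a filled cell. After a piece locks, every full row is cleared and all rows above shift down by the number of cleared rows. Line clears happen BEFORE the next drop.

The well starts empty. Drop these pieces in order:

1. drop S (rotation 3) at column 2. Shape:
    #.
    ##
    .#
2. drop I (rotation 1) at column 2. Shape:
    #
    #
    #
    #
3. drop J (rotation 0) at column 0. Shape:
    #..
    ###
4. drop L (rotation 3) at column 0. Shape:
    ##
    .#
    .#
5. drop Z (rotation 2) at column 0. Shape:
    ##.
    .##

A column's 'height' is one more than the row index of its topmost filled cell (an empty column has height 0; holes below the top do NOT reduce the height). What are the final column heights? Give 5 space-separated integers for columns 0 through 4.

Answer: 13 13 12 2 0

Derivation:
Drop 1: S rot3 at col 2 lands with bottom-row=0; cleared 0 line(s) (total 0); column heights now [0 0 3 2 0], max=3
Drop 2: I rot1 at col 2 lands with bottom-row=3; cleared 0 line(s) (total 0); column heights now [0 0 7 2 0], max=7
Drop 3: J rot0 at col 0 lands with bottom-row=7; cleared 0 line(s) (total 0); column heights now [9 8 8 2 0], max=9
Drop 4: L rot3 at col 0 lands with bottom-row=8; cleared 0 line(s) (total 0); column heights now [11 11 8 2 0], max=11
Drop 5: Z rot2 at col 0 lands with bottom-row=11; cleared 0 line(s) (total 0); column heights now [13 13 12 2 0], max=13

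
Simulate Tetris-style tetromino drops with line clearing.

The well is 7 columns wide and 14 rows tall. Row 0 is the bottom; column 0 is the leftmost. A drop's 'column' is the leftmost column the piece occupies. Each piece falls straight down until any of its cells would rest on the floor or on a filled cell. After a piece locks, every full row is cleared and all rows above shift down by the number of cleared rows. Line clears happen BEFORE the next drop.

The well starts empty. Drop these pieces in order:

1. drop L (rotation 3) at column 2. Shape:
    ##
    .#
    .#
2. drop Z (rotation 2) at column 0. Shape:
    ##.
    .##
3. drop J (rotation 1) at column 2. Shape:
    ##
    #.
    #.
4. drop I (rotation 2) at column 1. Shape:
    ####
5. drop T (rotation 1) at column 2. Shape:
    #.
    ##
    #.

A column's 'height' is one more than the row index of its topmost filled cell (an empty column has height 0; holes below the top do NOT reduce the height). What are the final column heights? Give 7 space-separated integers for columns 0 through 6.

Answer: 5 8 11 10 8 0 0

Derivation:
Drop 1: L rot3 at col 2 lands with bottom-row=0; cleared 0 line(s) (total 0); column heights now [0 0 3 3 0 0 0], max=3
Drop 2: Z rot2 at col 0 lands with bottom-row=3; cleared 0 line(s) (total 0); column heights now [5 5 4 3 0 0 0], max=5
Drop 3: J rot1 at col 2 lands with bottom-row=4; cleared 0 line(s) (total 0); column heights now [5 5 7 7 0 0 0], max=7
Drop 4: I rot2 at col 1 lands with bottom-row=7; cleared 0 line(s) (total 0); column heights now [5 8 8 8 8 0 0], max=8
Drop 5: T rot1 at col 2 lands with bottom-row=8; cleared 0 line(s) (total 0); column heights now [5 8 11 10 8 0 0], max=11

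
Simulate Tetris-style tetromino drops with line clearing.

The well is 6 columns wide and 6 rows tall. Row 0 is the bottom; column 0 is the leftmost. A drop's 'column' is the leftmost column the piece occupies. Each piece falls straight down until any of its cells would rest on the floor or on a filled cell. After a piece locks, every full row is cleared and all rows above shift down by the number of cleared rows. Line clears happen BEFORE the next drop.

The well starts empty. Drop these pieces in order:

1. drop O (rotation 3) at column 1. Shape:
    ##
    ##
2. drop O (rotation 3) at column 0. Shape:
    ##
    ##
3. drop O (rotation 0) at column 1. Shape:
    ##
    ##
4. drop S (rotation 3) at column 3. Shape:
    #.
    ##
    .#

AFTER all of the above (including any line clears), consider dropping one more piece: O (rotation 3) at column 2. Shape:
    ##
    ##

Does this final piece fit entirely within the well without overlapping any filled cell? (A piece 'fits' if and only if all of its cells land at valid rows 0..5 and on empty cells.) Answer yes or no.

Drop 1: O rot3 at col 1 lands with bottom-row=0; cleared 0 line(s) (total 0); column heights now [0 2 2 0 0 0], max=2
Drop 2: O rot3 at col 0 lands with bottom-row=2; cleared 0 line(s) (total 0); column heights now [4 4 2 0 0 0], max=4
Drop 3: O rot0 at col 1 lands with bottom-row=4; cleared 0 line(s) (total 0); column heights now [4 6 6 0 0 0], max=6
Drop 4: S rot3 at col 3 lands with bottom-row=0; cleared 0 line(s) (total 0); column heights now [4 6 6 3 2 0], max=6
Test piece O rot3 at col 2 (width 2): heights before test = [4 6 6 3 2 0]; fits = False

Answer: no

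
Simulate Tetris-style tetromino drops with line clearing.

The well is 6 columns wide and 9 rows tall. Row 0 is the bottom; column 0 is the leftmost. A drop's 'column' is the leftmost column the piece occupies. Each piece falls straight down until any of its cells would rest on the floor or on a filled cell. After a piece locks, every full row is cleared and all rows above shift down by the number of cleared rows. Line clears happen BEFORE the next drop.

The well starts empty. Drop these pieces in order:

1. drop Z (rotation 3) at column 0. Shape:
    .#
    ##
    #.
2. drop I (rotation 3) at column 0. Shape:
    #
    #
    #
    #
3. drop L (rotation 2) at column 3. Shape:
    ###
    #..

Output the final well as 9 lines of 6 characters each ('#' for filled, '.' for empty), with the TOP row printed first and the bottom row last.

Drop 1: Z rot3 at col 0 lands with bottom-row=0; cleared 0 line(s) (total 0); column heights now [2 3 0 0 0 0], max=3
Drop 2: I rot3 at col 0 lands with bottom-row=2; cleared 0 line(s) (total 0); column heights now [6 3 0 0 0 0], max=6
Drop 3: L rot2 at col 3 lands with bottom-row=0; cleared 0 line(s) (total 0); column heights now [6 3 0 2 2 2], max=6

Answer: ......
......
......
#.....
#.....
#.....
##....
##.###
#..#..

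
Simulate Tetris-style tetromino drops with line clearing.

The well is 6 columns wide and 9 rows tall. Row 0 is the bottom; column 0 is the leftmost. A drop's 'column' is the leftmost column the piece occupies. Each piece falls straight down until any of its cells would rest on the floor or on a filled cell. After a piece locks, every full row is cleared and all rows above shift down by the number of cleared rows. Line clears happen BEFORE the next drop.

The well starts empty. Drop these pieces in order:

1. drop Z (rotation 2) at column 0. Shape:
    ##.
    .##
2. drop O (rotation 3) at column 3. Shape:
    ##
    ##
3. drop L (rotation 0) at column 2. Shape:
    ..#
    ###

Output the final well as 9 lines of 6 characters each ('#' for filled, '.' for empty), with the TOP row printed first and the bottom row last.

Answer: ......
......
......
......
......
....#.
..###.
##.##.
.####.

Derivation:
Drop 1: Z rot2 at col 0 lands with bottom-row=0; cleared 0 line(s) (total 0); column heights now [2 2 1 0 0 0], max=2
Drop 2: O rot3 at col 3 lands with bottom-row=0; cleared 0 line(s) (total 0); column heights now [2 2 1 2 2 0], max=2
Drop 3: L rot0 at col 2 lands with bottom-row=2; cleared 0 line(s) (total 0); column heights now [2 2 3 3 4 0], max=4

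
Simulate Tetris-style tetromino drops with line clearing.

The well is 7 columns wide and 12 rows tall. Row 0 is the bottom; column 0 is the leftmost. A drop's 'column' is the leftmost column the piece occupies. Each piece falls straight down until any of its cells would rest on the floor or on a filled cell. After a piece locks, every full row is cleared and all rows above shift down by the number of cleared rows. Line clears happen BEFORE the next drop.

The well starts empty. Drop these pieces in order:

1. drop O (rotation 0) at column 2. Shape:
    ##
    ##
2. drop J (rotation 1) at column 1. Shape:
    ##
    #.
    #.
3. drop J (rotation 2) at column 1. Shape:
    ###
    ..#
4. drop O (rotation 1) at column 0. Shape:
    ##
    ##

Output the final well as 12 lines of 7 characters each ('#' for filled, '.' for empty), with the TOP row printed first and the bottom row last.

Answer: .......
.......
.......
.......
.......
.......
##.....
##.....
.###...
.###...
.###...
.###...

Derivation:
Drop 1: O rot0 at col 2 lands with bottom-row=0; cleared 0 line(s) (total 0); column heights now [0 0 2 2 0 0 0], max=2
Drop 2: J rot1 at col 1 lands with bottom-row=0; cleared 0 line(s) (total 0); column heights now [0 3 3 2 0 0 0], max=3
Drop 3: J rot2 at col 1 lands with bottom-row=2; cleared 0 line(s) (total 0); column heights now [0 4 4 4 0 0 0], max=4
Drop 4: O rot1 at col 0 lands with bottom-row=4; cleared 0 line(s) (total 0); column heights now [6 6 4 4 0 0 0], max=6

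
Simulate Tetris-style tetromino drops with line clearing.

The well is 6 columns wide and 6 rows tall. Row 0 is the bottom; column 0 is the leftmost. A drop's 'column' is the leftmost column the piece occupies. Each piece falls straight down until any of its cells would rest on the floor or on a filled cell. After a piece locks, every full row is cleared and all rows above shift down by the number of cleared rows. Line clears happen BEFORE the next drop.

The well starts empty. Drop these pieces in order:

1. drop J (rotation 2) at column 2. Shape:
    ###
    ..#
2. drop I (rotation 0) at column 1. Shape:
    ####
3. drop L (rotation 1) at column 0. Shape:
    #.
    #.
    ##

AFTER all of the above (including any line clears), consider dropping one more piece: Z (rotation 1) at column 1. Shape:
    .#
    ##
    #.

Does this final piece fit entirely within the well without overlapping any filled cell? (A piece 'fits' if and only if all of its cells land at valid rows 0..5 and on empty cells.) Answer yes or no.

Answer: no

Derivation:
Drop 1: J rot2 at col 2 lands with bottom-row=0; cleared 0 line(s) (total 0); column heights now [0 0 2 2 2 0], max=2
Drop 2: I rot0 at col 1 lands with bottom-row=2; cleared 0 line(s) (total 0); column heights now [0 3 3 3 3 0], max=3
Drop 3: L rot1 at col 0 lands with bottom-row=3; cleared 0 line(s) (total 0); column heights now [6 4 3 3 3 0], max=6
Test piece Z rot1 at col 1 (width 2): heights before test = [6 4 3 3 3 0]; fits = False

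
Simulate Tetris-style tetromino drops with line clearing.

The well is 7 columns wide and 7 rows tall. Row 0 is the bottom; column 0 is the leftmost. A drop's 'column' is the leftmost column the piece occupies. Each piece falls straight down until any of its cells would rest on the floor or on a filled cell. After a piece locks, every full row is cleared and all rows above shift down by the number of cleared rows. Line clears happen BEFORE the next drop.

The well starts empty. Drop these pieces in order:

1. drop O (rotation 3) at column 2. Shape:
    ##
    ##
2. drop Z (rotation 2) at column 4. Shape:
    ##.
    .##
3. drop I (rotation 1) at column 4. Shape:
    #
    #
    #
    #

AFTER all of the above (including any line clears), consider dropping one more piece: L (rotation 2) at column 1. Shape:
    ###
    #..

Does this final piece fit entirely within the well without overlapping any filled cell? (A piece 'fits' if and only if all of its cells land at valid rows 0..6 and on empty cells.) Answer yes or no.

Answer: yes

Derivation:
Drop 1: O rot3 at col 2 lands with bottom-row=0; cleared 0 line(s) (total 0); column heights now [0 0 2 2 0 0 0], max=2
Drop 2: Z rot2 at col 4 lands with bottom-row=0; cleared 0 line(s) (total 0); column heights now [0 0 2 2 2 2 1], max=2
Drop 3: I rot1 at col 4 lands with bottom-row=2; cleared 0 line(s) (total 0); column heights now [0 0 2 2 6 2 1], max=6
Test piece L rot2 at col 1 (width 3): heights before test = [0 0 2 2 6 2 1]; fits = True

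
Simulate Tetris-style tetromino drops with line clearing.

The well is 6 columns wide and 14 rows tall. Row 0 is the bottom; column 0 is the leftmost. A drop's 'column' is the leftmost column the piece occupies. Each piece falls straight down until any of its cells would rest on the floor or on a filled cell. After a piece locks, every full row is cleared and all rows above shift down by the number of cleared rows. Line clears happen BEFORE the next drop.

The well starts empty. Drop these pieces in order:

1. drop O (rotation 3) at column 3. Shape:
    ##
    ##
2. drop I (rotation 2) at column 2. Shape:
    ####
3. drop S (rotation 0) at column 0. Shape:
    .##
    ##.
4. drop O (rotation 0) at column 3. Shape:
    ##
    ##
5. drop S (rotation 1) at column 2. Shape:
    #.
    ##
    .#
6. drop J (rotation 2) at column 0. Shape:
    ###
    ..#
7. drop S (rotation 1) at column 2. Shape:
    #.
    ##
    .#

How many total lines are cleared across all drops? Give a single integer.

Drop 1: O rot3 at col 3 lands with bottom-row=0; cleared 0 line(s) (total 0); column heights now [0 0 0 2 2 0], max=2
Drop 2: I rot2 at col 2 lands with bottom-row=2; cleared 0 line(s) (total 0); column heights now [0 0 3 3 3 3], max=3
Drop 3: S rot0 at col 0 lands with bottom-row=2; cleared 1 line(s) (total 1); column heights now [0 3 3 2 2 0], max=3
Drop 4: O rot0 at col 3 lands with bottom-row=2; cleared 0 line(s) (total 1); column heights now [0 3 3 4 4 0], max=4
Drop 5: S rot1 at col 2 lands with bottom-row=4; cleared 0 line(s) (total 1); column heights now [0 3 7 6 4 0], max=7
Drop 6: J rot2 at col 0 lands with bottom-row=7; cleared 0 line(s) (total 1); column heights now [9 9 9 6 4 0], max=9
Drop 7: S rot1 at col 2 lands with bottom-row=8; cleared 0 line(s) (total 1); column heights now [9 9 11 10 4 0], max=11

Answer: 1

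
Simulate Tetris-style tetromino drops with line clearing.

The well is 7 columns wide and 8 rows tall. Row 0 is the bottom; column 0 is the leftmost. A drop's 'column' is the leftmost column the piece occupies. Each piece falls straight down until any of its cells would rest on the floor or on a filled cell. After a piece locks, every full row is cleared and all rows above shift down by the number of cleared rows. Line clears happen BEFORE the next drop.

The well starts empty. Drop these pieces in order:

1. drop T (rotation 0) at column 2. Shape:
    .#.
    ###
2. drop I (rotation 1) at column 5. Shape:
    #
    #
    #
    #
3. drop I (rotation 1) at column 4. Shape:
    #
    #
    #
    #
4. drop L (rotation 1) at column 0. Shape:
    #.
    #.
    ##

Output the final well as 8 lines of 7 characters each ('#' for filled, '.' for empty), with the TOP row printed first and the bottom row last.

Drop 1: T rot0 at col 2 lands with bottom-row=0; cleared 0 line(s) (total 0); column heights now [0 0 1 2 1 0 0], max=2
Drop 2: I rot1 at col 5 lands with bottom-row=0; cleared 0 line(s) (total 0); column heights now [0 0 1 2 1 4 0], max=4
Drop 3: I rot1 at col 4 lands with bottom-row=1; cleared 0 line(s) (total 0); column heights now [0 0 1 2 5 4 0], max=5
Drop 4: L rot1 at col 0 lands with bottom-row=0; cleared 0 line(s) (total 0); column heights now [3 1 1 2 5 4 0], max=5

Answer: .......
.......
.......
....#..
....##.
#...##.
#..###.
######.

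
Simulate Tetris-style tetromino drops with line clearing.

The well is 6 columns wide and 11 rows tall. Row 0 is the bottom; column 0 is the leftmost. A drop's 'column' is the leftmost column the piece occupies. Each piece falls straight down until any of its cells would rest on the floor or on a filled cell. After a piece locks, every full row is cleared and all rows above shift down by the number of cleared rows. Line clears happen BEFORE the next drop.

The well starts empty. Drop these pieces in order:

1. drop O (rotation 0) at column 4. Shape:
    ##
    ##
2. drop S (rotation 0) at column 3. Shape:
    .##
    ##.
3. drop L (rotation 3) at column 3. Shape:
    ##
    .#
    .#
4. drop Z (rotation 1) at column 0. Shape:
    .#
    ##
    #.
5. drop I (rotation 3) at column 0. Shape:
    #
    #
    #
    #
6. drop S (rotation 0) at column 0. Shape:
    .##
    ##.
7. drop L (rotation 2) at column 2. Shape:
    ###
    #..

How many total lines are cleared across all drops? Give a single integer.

Answer: 0

Derivation:
Drop 1: O rot0 at col 4 lands with bottom-row=0; cleared 0 line(s) (total 0); column heights now [0 0 0 0 2 2], max=2
Drop 2: S rot0 at col 3 lands with bottom-row=2; cleared 0 line(s) (total 0); column heights now [0 0 0 3 4 4], max=4
Drop 3: L rot3 at col 3 lands with bottom-row=4; cleared 0 line(s) (total 0); column heights now [0 0 0 7 7 4], max=7
Drop 4: Z rot1 at col 0 lands with bottom-row=0; cleared 0 line(s) (total 0); column heights now [2 3 0 7 7 4], max=7
Drop 5: I rot3 at col 0 lands with bottom-row=2; cleared 0 line(s) (total 0); column heights now [6 3 0 7 7 4], max=7
Drop 6: S rot0 at col 0 lands with bottom-row=6; cleared 0 line(s) (total 0); column heights now [7 8 8 7 7 4], max=8
Drop 7: L rot2 at col 2 lands with bottom-row=8; cleared 0 line(s) (total 0); column heights now [7 8 10 10 10 4], max=10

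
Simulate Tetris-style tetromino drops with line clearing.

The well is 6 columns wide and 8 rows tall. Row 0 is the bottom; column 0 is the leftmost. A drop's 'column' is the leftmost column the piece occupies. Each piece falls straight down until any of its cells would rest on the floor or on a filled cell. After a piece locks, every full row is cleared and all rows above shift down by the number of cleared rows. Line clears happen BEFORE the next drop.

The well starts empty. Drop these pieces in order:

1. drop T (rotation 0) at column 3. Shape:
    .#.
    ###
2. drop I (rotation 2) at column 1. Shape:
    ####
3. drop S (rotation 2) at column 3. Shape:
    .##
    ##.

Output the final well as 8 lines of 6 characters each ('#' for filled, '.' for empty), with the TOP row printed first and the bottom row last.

Drop 1: T rot0 at col 3 lands with bottom-row=0; cleared 0 line(s) (total 0); column heights now [0 0 0 1 2 1], max=2
Drop 2: I rot2 at col 1 lands with bottom-row=2; cleared 0 line(s) (total 0); column heights now [0 3 3 3 3 1], max=3
Drop 3: S rot2 at col 3 lands with bottom-row=3; cleared 0 line(s) (total 0); column heights now [0 3 3 4 5 5], max=5

Answer: ......
......
......
....##
...##.
.####.
....#.
...###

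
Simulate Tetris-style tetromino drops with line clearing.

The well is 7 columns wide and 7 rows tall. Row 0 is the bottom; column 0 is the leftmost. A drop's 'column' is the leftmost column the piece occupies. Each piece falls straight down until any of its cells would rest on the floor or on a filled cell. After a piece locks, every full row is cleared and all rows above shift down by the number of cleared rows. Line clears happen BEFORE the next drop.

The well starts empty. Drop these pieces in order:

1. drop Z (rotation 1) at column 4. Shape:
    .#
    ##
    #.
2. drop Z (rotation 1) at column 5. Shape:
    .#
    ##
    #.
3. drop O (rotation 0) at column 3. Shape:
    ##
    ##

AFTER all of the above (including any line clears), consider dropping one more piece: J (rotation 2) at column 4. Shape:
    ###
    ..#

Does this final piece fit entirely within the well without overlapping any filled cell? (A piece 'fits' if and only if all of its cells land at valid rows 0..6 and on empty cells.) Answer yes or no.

Answer: no

Derivation:
Drop 1: Z rot1 at col 4 lands with bottom-row=0; cleared 0 line(s) (total 0); column heights now [0 0 0 0 2 3 0], max=3
Drop 2: Z rot1 at col 5 lands with bottom-row=3; cleared 0 line(s) (total 0); column heights now [0 0 0 0 2 5 6], max=6
Drop 3: O rot0 at col 3 lands with bottom-row=2; cleared 0 line(s) (total 0); column heights now [0 0 0 4 4 5 6], max=6
Test piece J rot2 at col 4 (width 3): heights before test = [0 0 0 4 4 5 6]; fits = False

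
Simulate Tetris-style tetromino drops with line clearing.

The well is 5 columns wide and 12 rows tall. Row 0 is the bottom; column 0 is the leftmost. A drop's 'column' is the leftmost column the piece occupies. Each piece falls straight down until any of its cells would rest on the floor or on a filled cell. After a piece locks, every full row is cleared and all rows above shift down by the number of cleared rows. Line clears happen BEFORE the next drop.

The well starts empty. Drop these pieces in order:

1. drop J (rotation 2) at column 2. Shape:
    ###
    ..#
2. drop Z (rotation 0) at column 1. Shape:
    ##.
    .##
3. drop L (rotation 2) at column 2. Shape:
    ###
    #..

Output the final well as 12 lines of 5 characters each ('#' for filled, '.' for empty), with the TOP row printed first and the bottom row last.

Drop 1: J rot2 at col 2 lands with bottom-row=0; cleared 0 line(s) (total 0); column heights now [0 0 2 2 2], max=2
Drop 2: Z rot0 at col 1 lands with bottom-row=2; cleared 0 line(s) (total 0); column heights now [0 4 4 3 2], max=4
Drop 3: L rot2 at col 2 lands with bottom-row=4; cleared 0 line(s) (total 0); column heights now [0 4 6 6 6], max=6

Answer: .....
.....
.....
.....
.....
.....
..###
..#..
.##..
..##.
..###
....#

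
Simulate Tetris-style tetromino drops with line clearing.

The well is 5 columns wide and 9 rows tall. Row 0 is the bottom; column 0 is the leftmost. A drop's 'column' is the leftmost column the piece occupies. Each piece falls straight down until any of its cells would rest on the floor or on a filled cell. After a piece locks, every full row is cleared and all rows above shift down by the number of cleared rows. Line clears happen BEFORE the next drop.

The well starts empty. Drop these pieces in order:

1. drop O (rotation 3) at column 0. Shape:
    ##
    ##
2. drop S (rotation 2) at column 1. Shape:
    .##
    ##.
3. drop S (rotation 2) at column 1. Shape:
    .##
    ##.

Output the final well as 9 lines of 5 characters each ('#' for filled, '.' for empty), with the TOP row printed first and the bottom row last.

Drop 1: O rot3 at col 0 lands with bottom-row=0; cleared 0 line(s) (total 0); column heights now [2 2 0 0 0], max=2
Drop 2: S rot2 at col 1 lands with bottom-row=2; cleared 0 line(s) (total 0); column heights now [2 3 4 4 0], max=4
Drop 3: S rot2 at col 1 lands with bottom-row=4; cleared 0 line(s) (total 0); column heights now [2 5 6 6 0], max=6

Answer: .....
.....
.....
..##.
.##..
..##.
.##..
##...
##...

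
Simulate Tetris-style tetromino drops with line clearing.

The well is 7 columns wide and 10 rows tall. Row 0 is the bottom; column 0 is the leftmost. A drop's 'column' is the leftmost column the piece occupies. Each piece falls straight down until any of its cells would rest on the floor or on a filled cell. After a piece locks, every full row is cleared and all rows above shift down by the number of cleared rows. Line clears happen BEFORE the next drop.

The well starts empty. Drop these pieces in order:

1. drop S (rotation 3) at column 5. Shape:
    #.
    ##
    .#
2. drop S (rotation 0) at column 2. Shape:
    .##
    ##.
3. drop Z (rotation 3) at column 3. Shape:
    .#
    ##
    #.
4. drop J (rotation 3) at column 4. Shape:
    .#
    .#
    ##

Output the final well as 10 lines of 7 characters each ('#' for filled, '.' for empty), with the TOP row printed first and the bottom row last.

Answer: .......
.......
.....#.
.....#.
....##.
....#..
...##..
...#.#.
...####
..##..#

Derivation:
Drop 1: S rot3 at col 5 lands with bottom-row=0; cleared 0 line(s) (total 0); column heights now [0 0 0 0 0 3 2], max=3
Drop 2: S rot0 at col 2 lands with bottom-row=0; cleared 0 line(s) (total 0); column heights now [0 0 1 2 2 3 2], max=3
Drop 3: Z rot3 at col 3 lands with bottom-row=2; cleared 0 line(s) (total 0); column heights now [0 0 1 4 5 3 2], max=5
Drop 4: J rot3 at col 4 lands with bottom-row=5; cleared 0 line(s) (total 0); column heights now [0 0 1 4 6 8 2], max=8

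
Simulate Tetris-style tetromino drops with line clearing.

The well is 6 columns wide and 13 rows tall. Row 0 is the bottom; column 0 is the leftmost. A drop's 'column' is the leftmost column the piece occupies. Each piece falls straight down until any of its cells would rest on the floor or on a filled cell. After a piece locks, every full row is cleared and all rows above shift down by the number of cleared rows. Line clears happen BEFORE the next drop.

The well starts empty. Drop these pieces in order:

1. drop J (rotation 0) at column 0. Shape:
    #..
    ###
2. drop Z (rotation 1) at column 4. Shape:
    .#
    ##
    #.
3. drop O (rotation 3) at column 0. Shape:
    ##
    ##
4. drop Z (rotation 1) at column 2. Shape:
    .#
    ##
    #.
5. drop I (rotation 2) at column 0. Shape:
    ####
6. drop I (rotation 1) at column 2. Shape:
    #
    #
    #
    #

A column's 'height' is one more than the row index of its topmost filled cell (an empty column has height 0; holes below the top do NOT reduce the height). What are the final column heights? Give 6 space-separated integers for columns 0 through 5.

Drop 1: J rot0 at col 0 lands with bottom-row=0; cleared 0 line(s) (total 0); column heights now [2 1 1 0 0 0], max=2
Drop 2: Z rot1 at col 4 lands with bottom-row=0; cleared 0 line(s) (total 0); column heights now [2 1 1 0 2 3], max=3
Drop 3: O rot3 at col 0 lands with bottom-row=2; cleared 0 line(s) (total 0); column heights now [4 4 1 0 2 3], max=4
Drop 4: Z rot1 at col 2 lands with bottom-row=1; cleared 0 line(s) (total 0); column heights now [4 4 3 4 2 3], max=4
Drop 5: I rot2 at col 0 lands with bottom-row=4; cleared 0 line(s) (total 0); column heights now [5 5 5 5 2 3], max=5
Drop 6: I rot1 at col 2 lands with bottom-row=5; cleared 0 line(s) (total 0); column heights now [5 5 9 5 2 3], max=9

Answer: 5 5 9 5 2 3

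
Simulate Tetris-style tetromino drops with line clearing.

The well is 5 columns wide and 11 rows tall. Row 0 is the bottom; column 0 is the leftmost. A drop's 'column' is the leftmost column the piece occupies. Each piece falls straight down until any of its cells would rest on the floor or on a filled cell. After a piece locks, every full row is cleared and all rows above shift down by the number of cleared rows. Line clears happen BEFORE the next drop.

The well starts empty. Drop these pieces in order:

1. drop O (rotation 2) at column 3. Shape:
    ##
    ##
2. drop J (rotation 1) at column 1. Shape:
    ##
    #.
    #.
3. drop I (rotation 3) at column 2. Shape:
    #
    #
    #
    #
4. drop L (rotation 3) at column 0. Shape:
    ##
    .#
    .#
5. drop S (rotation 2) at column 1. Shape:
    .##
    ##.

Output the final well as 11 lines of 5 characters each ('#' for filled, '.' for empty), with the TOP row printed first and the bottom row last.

Drop 1: O rot2 at col 3 lands with bottom-row=0; cleared 0 line(s) (total 0); column heights now [0 0 0 2 2], max=2
Drop 2: J rot1 at col 1 lands with bottom-row=0; cleared 0 line(s) (total 0); column heights now [0 3 3 2 2], max=3
Drop 3: I rot3 at col 2 lands with bottom-row=3; cleared 0 line(s) (total 0); column heights now [0 3 7 2 2], max=7
Drop 4: L rot3 at col 0 lands with bottom-row=3; cleared 0 line(s) (total 0); column heights now [6 6 7 2 2], max=7
Drop 5: S rot2 at col 1 lands with bottom-row=7; cleared 0 line(s) (total 0); column heights now [6 8 9 9 2], max=9

Answer: .....
.....
..##.
.##..
..#..
###..
.##..
.##..
.##..
.#.##
.#.##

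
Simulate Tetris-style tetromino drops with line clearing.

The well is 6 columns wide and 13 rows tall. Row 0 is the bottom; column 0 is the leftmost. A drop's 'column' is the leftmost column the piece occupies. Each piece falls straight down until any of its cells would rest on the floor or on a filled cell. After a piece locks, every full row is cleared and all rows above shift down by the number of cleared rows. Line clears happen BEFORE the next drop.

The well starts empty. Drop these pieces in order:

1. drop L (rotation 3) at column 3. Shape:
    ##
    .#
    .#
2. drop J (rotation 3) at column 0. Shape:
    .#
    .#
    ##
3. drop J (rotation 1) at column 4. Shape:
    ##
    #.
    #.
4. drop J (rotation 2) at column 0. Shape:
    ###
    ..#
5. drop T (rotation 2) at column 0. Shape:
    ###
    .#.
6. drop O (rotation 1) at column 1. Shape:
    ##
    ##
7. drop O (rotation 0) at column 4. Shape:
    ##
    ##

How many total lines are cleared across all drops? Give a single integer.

Answer: 0

Derivation:
Drop 1: L rot3 at col 3 lands with bottom-row=0; cleared 0 line(s) (total 0); column heights now [0 0 0 3 3 0], max=3
Drop 2: J rot3 at col 0 lands with bottom-row=0; cleared 0 line(s) (total 0); column heights now [1 3 0 3 3 0], max=3
Drop 3: J rot1 at col 4 lands with bottom-row=3; cleared 0 line(s) (total 0); column heights now [1 3 0 3 6 6], max=6
Drop 4: J rot2 at col 0 lands with bottom-row=2; cleared 0 line(s) (total 0); column heights now [4 4 4 3 6 6], max=6
Drop 5: T rot2 at col 0 lands with bottom-row=4; cleared 0 line(s) (total 0); column heights now [6 6 6 3 6 6], max=6
Drop 6: O rot1 at col 1 lands with bottom-row=6; cleared 0 line(s) (total 0); column heights now [6 8 8 3 6 6], max=8
Drop 7: O rot0 at col 4 lands with bottom-row=6; cleared 0 line(s) (total 0); column heights now [6 8 8 3 8 8], max=8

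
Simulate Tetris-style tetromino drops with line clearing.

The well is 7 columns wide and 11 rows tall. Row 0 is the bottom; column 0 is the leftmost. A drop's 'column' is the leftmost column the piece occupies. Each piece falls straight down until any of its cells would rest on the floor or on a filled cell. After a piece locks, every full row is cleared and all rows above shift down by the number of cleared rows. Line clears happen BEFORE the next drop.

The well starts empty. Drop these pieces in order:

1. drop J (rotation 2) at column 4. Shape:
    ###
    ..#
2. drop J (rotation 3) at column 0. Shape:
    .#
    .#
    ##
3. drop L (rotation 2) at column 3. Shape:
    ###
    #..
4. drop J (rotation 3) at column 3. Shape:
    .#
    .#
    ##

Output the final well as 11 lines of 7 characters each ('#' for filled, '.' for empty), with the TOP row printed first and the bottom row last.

Drop 1: J rot2 at col 4 lands with bottom-row=0; cleared 0 line(s) (total 0); column heights now [0 0 0 0 2 2 2], max=2
Drop 2: J rot3 at col 0 lands with bottom-row=0; cleared 0 line(s) (total 0); column heights now [1 3 0 0 2 2 2], max=3
Drop 3: L rot2 at col 3 lands with bottom-row=1; cleared 0 line(s) (total 0); column heights now [1 3 0 3 3 3 2], max=3
Drop 4: J rot3 at col 3 lands with bottom-row=3; cleared 0 line(s) (total 0); column heights now [1 3 0 4 6 3 2], max=6

Answer: .......
.......
.......
.......
.......
....#..
....#..
...##..
.#.###.
.#.####
##....#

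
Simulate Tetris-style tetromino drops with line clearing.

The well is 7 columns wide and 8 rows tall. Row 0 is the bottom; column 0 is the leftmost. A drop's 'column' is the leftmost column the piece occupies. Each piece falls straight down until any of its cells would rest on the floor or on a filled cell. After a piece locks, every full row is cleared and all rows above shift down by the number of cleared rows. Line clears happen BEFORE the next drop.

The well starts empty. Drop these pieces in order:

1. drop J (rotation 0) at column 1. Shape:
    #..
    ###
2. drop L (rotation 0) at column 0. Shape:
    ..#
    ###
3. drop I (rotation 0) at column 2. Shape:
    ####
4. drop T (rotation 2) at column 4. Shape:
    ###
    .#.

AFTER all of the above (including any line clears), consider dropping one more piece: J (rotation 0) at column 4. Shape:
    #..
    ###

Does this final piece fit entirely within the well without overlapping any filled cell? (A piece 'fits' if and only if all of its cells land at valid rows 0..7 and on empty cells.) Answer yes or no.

Answer: no

Derivation:
Drop 1: J rot0 at col 1 lands with bottom-row=0; cleared 0 line(s) (total 0); column heights now [0 2 1 1 0 0 0], max=2
Drop 2: L rot0 at col 0 lands with bottom-row=2; cleared 0 line(s) (total 0); column heights now [3 3 4 1 0 0 0], max=4
Drop 3: I rot0 at col 2 lands with bottom-row=4; cleared 0 line(s) (total 0); column heights now [3 3 5 5 5 5 0], max=5
Drop 4: T rot2 at col 4 lands with bottom-row=5; cleared 0 line(s) (total 0); column heights now [3 3 5 5 7 7 7], max=7
Test piece J rot0 at col 4 (width 3): heights before test = [3 3 5 5 7 7 7]; fits = False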